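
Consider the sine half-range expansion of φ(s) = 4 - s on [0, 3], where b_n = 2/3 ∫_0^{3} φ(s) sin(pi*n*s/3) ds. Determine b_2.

3/pi

b_2 = 2/3 ∫_0^{3} (4 - s) sin(2*pi*s/3) ds.
Integrating by parts (boundary term plus one more integral), an antiderivative of (4 - s) sin(2*pi*s/3) is 3*s*cos(2*pi*s/3)/(2*pi) - 9*sin(2*pi*s/3)/(4*pi**2) - 6*cos(2*pi*s/3)/pi; evaluating from 0 to 3: ∫_{0}^{3} (4 - s) sin(2*pi*s/3) ds = (-3/(2*pi)) - (-6/pi) = 9/(2*pi).
Hence b_2 = (2/3)·(9/(2*pi)) = 3/pi.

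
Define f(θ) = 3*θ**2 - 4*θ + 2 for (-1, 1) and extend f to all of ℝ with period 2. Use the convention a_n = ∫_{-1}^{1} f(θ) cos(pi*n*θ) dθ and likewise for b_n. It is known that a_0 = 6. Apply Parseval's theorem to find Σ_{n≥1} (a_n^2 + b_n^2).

184/15

Parseval: a_0^2/2 + Σ_{n≥1} (a_n^2+b_n^2) = ∫_{-1}^{1} f(θ)^2 dθ = 454/15.
Subtract a_0^2/2 = 18: Σ (a_n^2+b_n^2) = 184/15.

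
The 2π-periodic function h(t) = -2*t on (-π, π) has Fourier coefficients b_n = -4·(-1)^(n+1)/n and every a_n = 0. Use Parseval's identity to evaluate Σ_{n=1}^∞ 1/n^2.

Parseval: Σ b_n^2 = (1/π) ∫_{-π}^{π} h(t)^2 dt = 8*pi**2/3.
Σ b_n^2 = Σ 16/n^2, so Σ 1/n^2 = (8*pi**2/3)/16 = pi**2/6.

pi**2/6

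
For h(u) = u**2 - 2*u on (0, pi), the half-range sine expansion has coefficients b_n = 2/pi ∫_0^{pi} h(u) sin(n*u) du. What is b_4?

1 - pi/2

b_4 = 2/pi ∫_0^{pi} (u**2 - 2*u) sin(4*u) du.
Integrating by parts twice (tabular method), an antiderivative of (u**2 - 2*u) sin(4*u) is -u**2*cos(4*u)/4 + u*sin(4*u)/8 + u*cos(4*u)/2 - sin(4*u)/8 + cos(4*u)/32; evaluating from 0 to pi: ∫_{0}^{pi} (u**2 - 2*u) sin(4*u) du = (-pi**2/4 + 1/32 + pi/2) - (1/32) = pi*(2 - pi)/4.
Hence b_4 = (2/pi)·(pi*(2 - pi)/4) = 1 - pi/2.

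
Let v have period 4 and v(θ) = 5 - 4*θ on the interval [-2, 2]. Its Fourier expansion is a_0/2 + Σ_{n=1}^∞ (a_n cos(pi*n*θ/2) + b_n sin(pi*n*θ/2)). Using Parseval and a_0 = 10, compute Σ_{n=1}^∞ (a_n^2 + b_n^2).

Parseval: a_0^2/2 + Σ_{n≥1} (a_n^2+b_n^2) = 1/2 ∫_{-2}^{2} v(θ)^2 dθ = 278/3.
Subtract a_0^2/2 = 50: Σ (a_n^2+b_n^2) = 128/3.

128/3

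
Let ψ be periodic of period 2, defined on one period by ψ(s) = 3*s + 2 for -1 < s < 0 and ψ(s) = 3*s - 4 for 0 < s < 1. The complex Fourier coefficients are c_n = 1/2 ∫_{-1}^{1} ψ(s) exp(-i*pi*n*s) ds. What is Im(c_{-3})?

Since ψ is real-valued, Im(c_{-3}) = -1/2 ∫_{-1}^{1} ψ(s) sin(-3*pi*s) ds = b_{3}/2.
Split the integral at the breakpoints.
Integrating by parts (boundary term plus one more integral), an antiderivative of (3*s + 2) sin(-3*pi*s) is s*cos(3*pi*s)/pi - sin(3*pi*s)/(3*pi**2) + 2*cos(3*pi*s)/(3*pi); evaluating from -1 to 0: ∫_{-1}^{0} (3*s + 2) sin(-3*pi*s) ds = (2/(3*pi)) - (1/(3*pi)) = 1/(3*pi).
Integrating by parts (boundary term plus one more integral), an antiderivative of (3*s - 4) sin(-3*pi*s) is s*cos(3*pi*s)/pi - sin(3*pi*s)/(3*pi**2) - 4*cos(3*pi*s)/(3*pi); evaluating from 0 to 1: ∫_{0}^{1} (3*s - 4) sin(-3*pi*s) ds = (1/(3*pi)) - (-4/(3*pi)) = 5/(3*pi).
So ∫_{-1}^{1} ψ(s) sin(-3*pi*s) ds = 2/pi.
Hence Im(c_{-3}) = (-1/2)·(2/pi) = -1/pi.

-1/pi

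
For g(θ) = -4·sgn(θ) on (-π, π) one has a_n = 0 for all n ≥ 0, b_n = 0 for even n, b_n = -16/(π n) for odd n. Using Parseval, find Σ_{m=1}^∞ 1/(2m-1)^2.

Parseval: Σ b_n^2 = (1/π) ∫_{-π}^{π} g(θ)^2 dθ = 32.
Only odd n contribute, with b_n^2 = 256/(π^2 n^2), so Σ_{m≥1} 1/(2m-1)^2 = π^2·(32)/256 = pi**2/8.

pi**2/8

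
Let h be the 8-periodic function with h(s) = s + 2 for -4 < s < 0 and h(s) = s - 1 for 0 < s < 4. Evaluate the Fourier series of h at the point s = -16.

s = -16 differs from s = 0 by -2 full period(s), and the series is 8-periodic.
At s = 0 the one-sided limits are h(0^-) = 2 and h(0^+) = -1.
By Dirichlet's theorem the series converges to their average, [(2) + (-1)]/2 = 1/2.

1/2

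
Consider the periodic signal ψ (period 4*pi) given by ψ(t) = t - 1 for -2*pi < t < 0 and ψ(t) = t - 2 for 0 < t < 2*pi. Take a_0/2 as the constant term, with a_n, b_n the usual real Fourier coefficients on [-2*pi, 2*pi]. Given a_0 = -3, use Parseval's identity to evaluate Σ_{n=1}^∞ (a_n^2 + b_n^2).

-2*pi + 1/2 + 8*pi**2/3

Parseval: a_0^2/2 + Σ_{n≥1} (a_n^2+b_n^2) = (1/(2*pi)) ∫_{-2*pi}^{2*pi} ψ(t)^2 dt = -2*pi + 5 + 8*pi**2/3.
Subtract a_0^2/2 = 9/2: Σ (a_n^2+b_n^2) = -2*pi + 1/2 + 8*pi**2/3.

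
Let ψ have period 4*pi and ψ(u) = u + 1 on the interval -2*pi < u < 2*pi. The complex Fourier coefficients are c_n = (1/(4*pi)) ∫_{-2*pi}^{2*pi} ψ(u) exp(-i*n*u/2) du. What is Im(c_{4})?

Since ψ is real-valued, Im(c_{4}) = -(1/(4*pi)) ∫_{-2*pi}^{2*pi} ψ(u) sin(2*u) du = -b_{4}/2.
Integrating by parts (boundary term plus one more integral), an antiderivative of (u + 1) sin(2*u) is -u*cos(2*u)/2 + sin(2*u)/4 - cos(2*u)/2; evaluating from -2*pi to 2*pi: ∫_{-2*pi}^{2*pi} (u + 1) sin(2*u) du = (-pi - 1/2) - (-1/2 + pi) = -2*pi.
Hence Im(c_{4}) = (-1/(4*pi))·(-2*pi) = 1/2.

1/2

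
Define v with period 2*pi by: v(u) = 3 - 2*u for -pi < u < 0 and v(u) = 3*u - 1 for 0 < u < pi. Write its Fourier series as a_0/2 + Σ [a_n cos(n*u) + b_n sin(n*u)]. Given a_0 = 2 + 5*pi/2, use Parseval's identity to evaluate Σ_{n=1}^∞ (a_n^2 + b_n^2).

Parseval: a_0^2/2 + Σ_{n≥1} (a_n^2+b_n^2) = 1/pi ∫_{-pi}^{pi} v(u)^2 du = 3*pi + 10 + 13*pi**2/3.
Subtract a_0^2/2 = (4 + 5*pi)**2/8: Σ (a_n^2+b_n^2) = -2*pi + 8 + 29*pi**2/24.

-2*pi + 8 + 29*pi**2/24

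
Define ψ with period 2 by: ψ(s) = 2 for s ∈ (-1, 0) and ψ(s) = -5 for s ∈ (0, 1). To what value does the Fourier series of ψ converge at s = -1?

At s = -1 the one-sided limits are ψ(-1^-) = -5 and ψ(-1^+) = 2.
By Dirichlet's theorem the series converges to their average, [(-5) + (2)]/2 = -3/2.

-3/2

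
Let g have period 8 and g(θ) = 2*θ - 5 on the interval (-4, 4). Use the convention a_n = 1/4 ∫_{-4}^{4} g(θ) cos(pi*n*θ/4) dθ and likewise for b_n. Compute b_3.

16/(3*pi)

b_3 = 1/4 ∫_{-4}^{4} g(θ) sin(3*pi*θ/4) dθ.
Integrating by parts (boundary term plus one more integral), an antiderivative of (2*θ - 5) sin(3*pi*θ/4) is -8*θ*cos(3*pi*θ/4)/(3*pi) + 32*sin(3*pi*θ/4)/(9*pi**2) + 20*cos(3*pi*θ/4)/(3*pi); evaluating from -4 to 4: ∫_{-4}^{4} (2*θ - 5) sin(3*pi*θ/4) dθ = (4/pi) - (-52/(3*pi)) = 64/(3*pi).
Hence b_3 = (1/4)·(64/(3*pi)) = 16/(3*pi).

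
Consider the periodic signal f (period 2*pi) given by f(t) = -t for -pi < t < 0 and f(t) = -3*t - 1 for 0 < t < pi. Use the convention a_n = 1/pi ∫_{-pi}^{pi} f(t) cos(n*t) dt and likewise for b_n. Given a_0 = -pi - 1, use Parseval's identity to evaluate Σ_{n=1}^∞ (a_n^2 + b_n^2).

Parseval: a_0^2/2 + Σ_{n≥1} (a_n^2+b_n^2) = 1/pi ∫_{-pi}^{pi} f(t)^2 dt = 1 + 3*pi + 10*pi**2/3.
Subtract a_0^2/2 = (1 + pi)**2/2: Σ (a_n^2+b_n^2) = 1/2 + 2*pi + 17*pi**2/6.

1/2 + 2*pi + 17*pi**2/6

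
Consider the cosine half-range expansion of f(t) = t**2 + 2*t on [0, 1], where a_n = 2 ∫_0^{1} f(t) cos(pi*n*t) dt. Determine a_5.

-12/(25*pi**2)

a_5 = 2 ∫_0^{1} (t**2 + 2*t) cos(5*pi*t) dt.
Integrating by parts twice (tabular method), an antiderivative of (t**2 + 2*t) cos(5*pi*t) is t**2*sin(5*pi*t)/(5*pi) + 2*t*sin(5*pi*t)/(5*pi) + 2*t*cos(5*pi*t)/(25*pi**2) - 2*sin(5*pi*t)/(125*pi**3) + 2*cos(5*pi*t)/(25*pi**2); evaluating from 0 to 1: ∫_{0}^{1} (t**2 + 2*t) cos(5*pi*t) dt = (-4/(25*pi**2)) - (2/(25*pi**2)) = -6/(25*pi**2).
Hence a_5 = 2·(-6/(25*pi**2)) = -12/(25*pi**2).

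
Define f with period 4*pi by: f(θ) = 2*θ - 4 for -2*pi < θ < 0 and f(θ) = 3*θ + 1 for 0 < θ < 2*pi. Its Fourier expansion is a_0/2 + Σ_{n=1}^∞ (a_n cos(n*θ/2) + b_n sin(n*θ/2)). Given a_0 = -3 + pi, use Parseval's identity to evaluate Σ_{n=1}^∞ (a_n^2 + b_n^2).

25/2 + 25*pi + 101*pi**2/6

Parseval: a_0^2/2 + Σ_{n≥1} (a_n^2+b_n^2) = (1/(2*pi)) ∫_{-2*pi}^{2*pi} f(θ)^2 dθ = 17 + 22*pi + 52*pi**2/3.
Subtract a_0^2/2 = (3 - pi)**2/2: Σ (a_n^2+b_n^2) = 25/2 + 25*pi + 101*pi**2/6.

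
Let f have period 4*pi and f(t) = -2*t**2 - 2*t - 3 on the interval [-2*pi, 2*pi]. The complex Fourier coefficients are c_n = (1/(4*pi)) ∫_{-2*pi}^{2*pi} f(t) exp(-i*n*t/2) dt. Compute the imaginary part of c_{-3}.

Since f is real-valued, Im(c_{-3}) = -(1/(4*pi)) ∫_{-2*pi}^{2*pi} f(t) sin(-3*t/2) dt = b_{3}/2.
Integrating by parts twice (tabular method), an antiderivative of (-2*t**2 - 2*t - 3) sin(-3*t/2) is -4*t**2*cos(3*t/2)/3 + 16*t*sin(3*t/2)/9 - 4*t*cos(3*t/2)/3 + 8*sin(3*t/2)/9 - 22*cos(3*t/2)/27; evaluating from -2*pi to 2*pi: ∫_{-2*pi}^{2*pi} (-2*t**2 - 2*t - 3) sin(-3*t/2) dt = (22/27 + 8*pi/3 + 16*pi**2/3) - (-8*pi/3 + 22/27 + 16*pi**2/3) = 16*pi/3.
Hence Im(c_{-3}) = (-1/(4*pi))·(16*pi/3) = -4/3.

-4/3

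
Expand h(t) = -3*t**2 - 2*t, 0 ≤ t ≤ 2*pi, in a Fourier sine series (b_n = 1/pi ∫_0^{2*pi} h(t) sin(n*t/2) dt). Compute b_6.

b_6 = 1/pi ∫_0^{2*pi} (-3*t**2 - 2*t) sin(3*t) dt.
Integrating by parts twice (tabular method), an antiderivative of (-3*t**2 - 2*t) sin(3*t) is t**2*cos(3*t) - 2*t*sin(3*t)/3 + 2*t*cos(3*t)/3 - 2*sin(3*t)/9 - 2*cos(3*t)/9; evaluating from 0 to 2*pi: ∫_{0}^{2*pi} (-3*t**2 - 2*t) sin(3*t) dt = (-2/9 + 4*pi/3 + 4*pi**2) - (-2/9) = 4*pi*(1 + 3*pi)/3.
Hence b_6 = (1/pi)·(4*pi*(1 + 3*pi)/3) = 4/3 + 4*pi.

4/3 + 4*pi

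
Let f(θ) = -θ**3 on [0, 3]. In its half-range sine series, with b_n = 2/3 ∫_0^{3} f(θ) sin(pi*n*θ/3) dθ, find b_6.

-3/(2*pi**3) + 9/pi

b_6 = 2/3 ∫_0^{3} (-θ**3) sin(2*pi*θ) dθ.
Integrating by parts three times (tabular method), an antiderivative of (-θ**3) sin(2*pi*θ) is θ**3*cos(2*pi*θ)/(2*pi) - 3*θ**2*sin(2*pi*θ)/(4*pi**2) - 3*θ*cos(2*pi*θ)/(4*pi**3) + 3*sin(2*pi*θ)/(8*pi**4); evaluating from 0 to 3: ∫_{0}^{3} (-θ**3) sin(2*pi*θ) dθ = (9*(-1 + 6*pi**2)/(4*pi**3)) - (0) = 9*(-1 + 6*pi**2)/(4*pi**3).
Hence b_6 = (2/3)·(9*(-1 + 6*pi**2)/(4*pi**3)) = -3/(2*pi**3) + 9/pi.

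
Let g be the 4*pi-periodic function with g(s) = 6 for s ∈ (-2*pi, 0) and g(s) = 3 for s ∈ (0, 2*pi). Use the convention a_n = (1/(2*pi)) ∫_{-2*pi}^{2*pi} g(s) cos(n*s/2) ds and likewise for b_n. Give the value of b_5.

-6/(5*pi)

b_5 = (1/(2*pi)) ∫_{-2*pi}^{2*pi} g(s) sin(5*s/2) ds.
Split the integral at the breakpoints.
Directly, an antiderivative of (6) sin(5*s/2) is -12*cos(5*s/2)/5; evaluating from -2*pi to 0: ∫_{-2*pi}^{0} (6) sin(5*s/2) ds = (-12/5) - (12/5) = -24/5.
Directly, an antiderivative of (3) sin(5*s/2) is -6*cos(5*s/2)/5; evaluating from 0 to 2*pi: ∫_{0}^{2*pi} (3) sin(5*s/2) ds = (6/5) - (-6/5) = 12/5.
Summing the pieces and multiplying by (1/(2*pi)) gives b_5 = -6/(5*pi).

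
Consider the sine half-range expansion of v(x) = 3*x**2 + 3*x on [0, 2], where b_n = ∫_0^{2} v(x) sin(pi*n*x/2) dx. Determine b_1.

b_1 = ∫_0^{2} (3*x**2 + 3*x) sin(pi*x/2) dx.
Integrating by parts twice (tabular method), an antiderivative of (3*x**2 + 3*x) sin(pi*x/2) is -6*x**2*cos(pi*x/2)/pi + 24*x*sin(pi*x/2)/pi**2 - 6*x*cos(pi*x/2)/pi + 12*sin(pi*x/2)/pi**2 + 48*cos(pi*x/2)/pi**3; evaluating from 0 to 2: ∫_{0}^{2} (3*x**2 + 3*x) sin(pi*x/2) dx = (-48/pi**3 + 36/pi) - (48/pi**3) = -96/pi**3 + 36/pi.
Hence b_1 = -96/pi**3 + 36/pi.

-96/pi**3 + 36/pi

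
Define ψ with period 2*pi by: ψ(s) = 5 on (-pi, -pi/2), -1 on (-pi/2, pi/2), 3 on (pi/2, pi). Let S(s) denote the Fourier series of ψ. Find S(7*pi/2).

2

s = 7*pi/2 differs from s = -pi/2 by 2 full period(s), and the series is 2*pi-periodic.
At s = -pi/2 the one-sided limits are ψ(-pi/2^-) = 5 and ψ(-pi/2^+) = -1.
By Dirichlet's theorem the series converges to their average, [(5) + (-1)]/2 = 2.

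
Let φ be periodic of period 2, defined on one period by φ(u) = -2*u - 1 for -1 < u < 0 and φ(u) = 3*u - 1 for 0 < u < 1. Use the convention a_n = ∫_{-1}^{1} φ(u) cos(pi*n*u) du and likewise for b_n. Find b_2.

-1/(2*pi)

b_2 = ∫_{-1}^{1} φ(u) sin(2*pi*u) du.
Split the integral at the breakpoints.
Integrating by parts (boundary term plus one more integral), an antiderivative of (-2*u - 1) sin(2*pi*u) is u*cos(2*pi*u)/pi - sin(2*pi*u)/(2*pi**2) + cos(2*pi*u)/(2*pi); evaluating from -1 to 0: ∫_{-1}^{0} (-2*u - 1) sin(2*pi*u) du = (1/(2*pi)) - (-1/(2*pi)) = 1/pi.
Integrating by parts (boundary term plus one more integral), an antiderivative of (3*u - 1) sin(2*pi*u) is -3*u*cos(2*pi*u)/(2*pi) + 3*sin(2*pi*u)/(4*pi**2) + cos(2*pi*u)/(2*pi); evaluating from 0 to 1: ∫_{0}^{1} (3*u - 1) sin(2*pi*u) du = (-1/pi) - (1/(2*pi)) = -3/(2*pi).
Summing the pieces gives b_2 = -1/(2*pi).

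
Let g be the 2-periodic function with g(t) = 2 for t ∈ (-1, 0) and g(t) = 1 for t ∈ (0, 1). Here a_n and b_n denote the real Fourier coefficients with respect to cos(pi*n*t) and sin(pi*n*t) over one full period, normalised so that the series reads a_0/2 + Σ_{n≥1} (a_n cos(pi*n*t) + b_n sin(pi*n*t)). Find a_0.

3

a_0 = ∫_{-1}^{1} g(t) dt = 3.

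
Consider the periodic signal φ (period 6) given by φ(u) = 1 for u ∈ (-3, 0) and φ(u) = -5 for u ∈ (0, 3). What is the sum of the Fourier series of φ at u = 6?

u = 6 differs from u = 0 by 1 full period(s), and the series is 6-periodic.
At u = 0 the one-sided limits are φ(0^-) = 1 and φ(0^+) = -5.
By Dirichlet's theorem the series converges to their average, [(1) + (-5)]/2 = -2.

-2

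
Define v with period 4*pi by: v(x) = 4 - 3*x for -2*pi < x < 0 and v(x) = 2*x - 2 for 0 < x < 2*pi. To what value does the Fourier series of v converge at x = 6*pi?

1 + 5*pi

x = 6*pi differs from x = -2*pi by 2 full period(s), and the series is 4*pi-periodic.
At x = -2*pi the one-sided limits are v(-2*pi^-) = -2 + 4*pi and v(-2*pi^+) = 4 + 6*pi.
By Dirichlet's theorem the series converges to their average, [(-2 + 4*pi) + (4 + 6*pi)]/2 = 1 + 5*pi.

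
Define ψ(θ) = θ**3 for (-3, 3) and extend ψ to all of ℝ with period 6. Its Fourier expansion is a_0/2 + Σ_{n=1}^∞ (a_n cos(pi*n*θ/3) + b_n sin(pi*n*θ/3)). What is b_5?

54*(-6 + 25*pi**2)/(125*pi**3)

b_5 = 1/3 ∫_{-3}^{3} ψ(θ) sin(5*pi*θ/3) dθ.
ψ is odd and sin(5*pi*θ/3) is odd, so the integrand is even and b_5 = 2/3 ∫_0^{3} ψ(θ) sin(5*pi*θ/3) dθ.
Integrating by parts three times (tabular method), an antiderivative of (θ**3) sin(5*pi*θ/3) is -3*θ**3*cos(5*pi*θ/3)/(5*pi) + 27*θ**2*sin(5*pi*θ/3)/(25*pi**2) + 162*θ*cos(5*pi*θ/3)/(125*pi**3) - 486*sin(5*pi*θ/3)/(625*pi**4); evaluating from 0 to 3: ∫_{0}^{3} (θ**3) sin(5*pi*θ/3) dθ = (81*(-6 + 25*pi**2)/(125*pi**3)) - (0) = 81*(-6 + 25*pi**2)/(125*pi**3).
Hence b_5 = (2/3)·(81*(-6 + 25*pi**2)/(125*pi**3)) = 54*(-6 + 25*pi**2)/(125*pi**3).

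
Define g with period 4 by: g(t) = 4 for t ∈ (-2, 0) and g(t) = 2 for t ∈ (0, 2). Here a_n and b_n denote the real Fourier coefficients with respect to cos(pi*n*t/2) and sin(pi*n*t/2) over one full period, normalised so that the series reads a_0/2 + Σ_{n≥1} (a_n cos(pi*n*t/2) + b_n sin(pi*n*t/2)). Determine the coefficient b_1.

b_1 = 1/2 ∫_{-2}^{2} g(t) sin(pi*t/2) dt.
Split the integral at the breakpoints.
Directly, an antiderivative of (4) sin(pi*t/2) is -8*cos(pi*t/2)/pi; evaluating from -2 to 0: ∫_{-2}^{0} (4) sin(pi*t/2) dt = (-8/pi) - (8/pi) = -16/pi.
Directly, an antiderivative of (2) sin(pi*t/2) is -4*cos(pi*t/2)/pi; evaluating from 0 to 2: ∫_{0}^{2} (2) sin(pi*t/2) dt = (4/pi) - (-4/pi) = 8/pi.
Summing the pieces and multiplying by (1/2) gives b_1 = -4/pi.

-4/pi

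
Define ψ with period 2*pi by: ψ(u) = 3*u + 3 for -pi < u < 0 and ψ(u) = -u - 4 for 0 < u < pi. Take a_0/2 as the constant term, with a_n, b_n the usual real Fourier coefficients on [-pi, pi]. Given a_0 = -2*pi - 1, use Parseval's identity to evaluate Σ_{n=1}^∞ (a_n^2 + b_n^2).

Parseval: a_0^2/2 + Σ_{n≥1} (a_n^2+b_n^2) = 1/pi ∫_{-pi}^{pi} ψ(u)^2 du = -5*pi + 25 + 10*pi**2/3.
Subtract a_0^2/2 = (1 + 2*pi)**2/2: Σ (a_n^2+b_n^2) = -7*pi + 4*pi**2/3 + 49/2.

-7*pi + 4*pi**2/3 + 49/2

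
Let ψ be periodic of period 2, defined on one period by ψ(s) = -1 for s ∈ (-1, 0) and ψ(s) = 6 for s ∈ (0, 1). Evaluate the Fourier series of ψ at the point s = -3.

5/2

s = -3 differs from s = 1 by -2 full period(s), and the series is 2-periodic.
At s = 1 the one-sided limits are ψ(1^-) = 6 and ψ(1^+) = -1.
By Dirichlet's theorem the series converges to their average, [(6) + (-1)]/2 = 5/2.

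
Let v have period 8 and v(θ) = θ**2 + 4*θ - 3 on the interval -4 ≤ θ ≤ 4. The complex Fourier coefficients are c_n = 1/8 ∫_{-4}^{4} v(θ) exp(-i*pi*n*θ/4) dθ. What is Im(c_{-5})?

16/(5*pi)

Since v is real-valued, Im(c_{-5}) = -1/8 ∫_{-4}^{4} v(θ) sin(-5*pi*θ/4) dθ = b_{5}/2.
Integrating by parts twice (tabular method), an antiderivative of (θ**2 + 4*θ - 3) sin(-5*pi*θ/4) is 4*θ**2*cos(5*pi*θ/4)/(5*pi) - 32*θ*sin(5*pi*θ/4)/(25*pi**2) + 16*θ*cos(5*pi*θ/4)/(5*pi) - 64*sin(5*pi*θ/4)/(25*pi**2) - 12*cos(5*pi*θ/4)/(5*pi) - 128*cos(5*pi*θ/4)/(125*pi**3); evaluating from -4 to 4: ∫_{-4}^{4} (θ**2 + 4*θ - 3) sin(-5*pi*θ/4) dθ = (4*(32 - 725*pi**2)/(125*pi**3)) - (4*(32 + 75*pi**2)/(125*pi**3)) = -128/(5*pi).
Hence Im(c_{-5}) = (-1/8)·(-128/(5*pi)) = 16/(5*pi).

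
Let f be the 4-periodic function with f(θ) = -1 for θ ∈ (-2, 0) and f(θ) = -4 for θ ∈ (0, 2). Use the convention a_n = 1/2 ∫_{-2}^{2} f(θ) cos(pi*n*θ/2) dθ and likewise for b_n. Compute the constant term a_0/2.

-5/2

a_0 = 1/2 ∫_{-2}^{2} f(θ) dθ = 1/2 · (-10) = -5.
So the constant term a_0/2 = -5/2.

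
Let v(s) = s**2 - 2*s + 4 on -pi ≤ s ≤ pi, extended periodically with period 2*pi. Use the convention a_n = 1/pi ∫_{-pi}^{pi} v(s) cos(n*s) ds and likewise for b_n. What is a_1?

a_1 = 1/pi ∫_{-pi}^{pi} v(s) cos(s) ds.
Integrating by parts twice (tabular method), an antiderivative of (s**2 - 2*s + 4) cos(s) is s**2*sin(s) - 2*s*sin(s) + 2*s*cos(s) + 2*sin(s) - 2*cos(s); evaluating from -pi to pi: ∫_{-pi}^{pi} (s**2 - 2*s + 4) cos(s) ds = (2 - 2*pi) - (2 + 2*pi) = -4*pi.
Hence a_1 = (1/pi)·(-4*pi) = -4.

-4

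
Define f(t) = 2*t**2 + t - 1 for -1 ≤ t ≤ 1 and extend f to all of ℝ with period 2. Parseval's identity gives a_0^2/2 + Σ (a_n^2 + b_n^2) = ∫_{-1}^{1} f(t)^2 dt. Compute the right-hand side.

8/5

∫_{-1}^{1} f(t)^2 dt = 8/5.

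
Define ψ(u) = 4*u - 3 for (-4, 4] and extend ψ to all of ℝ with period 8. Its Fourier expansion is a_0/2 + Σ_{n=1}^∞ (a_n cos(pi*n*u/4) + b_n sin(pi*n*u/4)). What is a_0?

-6

a_0 = 1/4 ∫_{-4}^{4} ψ(u) du = 1/4 · (-24) = -6.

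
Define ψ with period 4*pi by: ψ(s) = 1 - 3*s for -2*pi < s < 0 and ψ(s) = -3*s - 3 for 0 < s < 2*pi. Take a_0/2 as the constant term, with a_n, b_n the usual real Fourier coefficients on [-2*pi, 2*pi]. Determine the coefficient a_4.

0

a_4 = (1/(2*pi)) ∫_{-2*pi}^{2*pi} ψ(s) cos(2*s) ds.
Split the integral at the breakpoints.
Integrating by parts (boundary term plus one more integral), an antiderivative of (1 - 3*s) cos(2*s) is -3*s*sin(2*s)/2 + sin(2*s)/2 - 3*cos(2*s)/4; evaluating from -2*pi to 0: ∫_{-2*pi}^{0} (1 - 3*s) cos(2*s) ds = (-3/4) - (-3/4) = 0.
Integrating by parts (boundary term plus one more integral), an antiderivative of (-3*s - 3) cos(2*s) is -3*s*sin(2*s)/2 - 3*sin(2*s)/2 - 3*cos(2*s)/4; evaluating from 0 to 2*pi: ∫_{0}^{2*pi} (-3*s - 3) cos(2*s) ds = (-3/4) - (-3/4) = 0.
Summing the pieces and multiplying by (1/(2*pi)) gives a_4 = 0.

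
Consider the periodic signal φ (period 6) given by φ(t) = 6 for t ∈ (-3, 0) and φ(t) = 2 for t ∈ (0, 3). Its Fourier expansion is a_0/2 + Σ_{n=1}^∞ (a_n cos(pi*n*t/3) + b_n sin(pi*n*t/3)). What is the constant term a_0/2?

4

a_0 = 1/3 ∫_{-3}^{3} φ(t) dt = 1/3 · (24) = 8.
So the constant term a_0/2 = 4.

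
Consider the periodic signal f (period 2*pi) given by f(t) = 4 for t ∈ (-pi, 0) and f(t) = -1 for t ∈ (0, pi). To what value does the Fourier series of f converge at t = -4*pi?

t = -4*pi differs from t = 0 by -2 full period(s), and the series is 2*pi-periodic.
At t = 0 the one-sided limits are f(0^-) = 4 and f(0^+) = -1.
By Dirichlet's theorem the series converges to their average, [(4) + (-1)]/2 = 3/2.

3/2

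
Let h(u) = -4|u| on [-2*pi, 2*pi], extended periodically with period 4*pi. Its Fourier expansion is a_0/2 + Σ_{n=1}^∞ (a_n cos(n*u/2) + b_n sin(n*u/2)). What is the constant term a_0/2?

-4*pi

a_0 = (1/(2*pi)) ∫_{-2*pi}^{2*pi} h(u) du = (1/(2*pi)) · (-16*pi**2) = -8*pi.
So the constant term a_0/2 = -4*pi.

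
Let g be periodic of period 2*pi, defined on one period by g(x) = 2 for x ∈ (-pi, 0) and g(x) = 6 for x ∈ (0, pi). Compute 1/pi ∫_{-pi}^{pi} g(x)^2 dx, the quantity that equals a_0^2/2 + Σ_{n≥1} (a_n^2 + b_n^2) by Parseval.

40

1/pi ∫_{-pi}^{pi} g(x)^2 dx = 1/pi · (40*pi) = 40.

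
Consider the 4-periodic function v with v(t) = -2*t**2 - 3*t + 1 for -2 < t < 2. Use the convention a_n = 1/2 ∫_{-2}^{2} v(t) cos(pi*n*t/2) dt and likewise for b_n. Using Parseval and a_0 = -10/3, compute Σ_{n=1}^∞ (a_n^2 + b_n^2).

Parseval: a_0^2/2 + Σ_{n≥1} (a_n^2+b_n^2) = 1/2 ∫_{-2}^{2} v(t)^2 dt = 614/15.
Subtract a_0^2/2 = 50/9: Σ (a_n^2+b_n^2) = 1592/45.

1592/45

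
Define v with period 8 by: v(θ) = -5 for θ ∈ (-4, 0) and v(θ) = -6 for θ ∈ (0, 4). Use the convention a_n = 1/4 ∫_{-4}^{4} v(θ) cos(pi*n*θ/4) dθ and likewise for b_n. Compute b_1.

-2/pi

b_1 = 1/4 ∫_{-4}^{4} v(θ) sin(pi*θ/4) dθ.
Split the integral at the breakpoints.
Directly, an antiderivative of (-5) sin(pi*θ/4) is 20*cos(pi*θ/4)/pi; evaluating from -4 to 0: ∫_{-4}^{0} (-5) sin(pi*θ/4) dθ = (20/pi) - (-20/pi) = 40/pi.
Directly, an antiderivative of (-6) sin(pi*θ/4) is 24*cos(pi*θ/4)/pi; evaluating from 0 to 4: ∫_{0}^{4} (-6) sin(pi*θ/4) dθ = (-24/pi) - (24/pi) = -48/pi.
Summing the pieces and multiplying by (1/4) gives b_1 = -2/pi.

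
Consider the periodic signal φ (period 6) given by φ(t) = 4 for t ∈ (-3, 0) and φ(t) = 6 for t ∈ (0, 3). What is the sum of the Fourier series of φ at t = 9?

t = 9 differs from t = -3 by 2 full period(s), and the series is 6-periodic.
At t = -3 the one-sided limits are φ(-3^-) = 6 and φ(-3^+) = 4.
By Dirichlet's theorem the series converges to their average, [(6) + (4)]/2 = 5.

5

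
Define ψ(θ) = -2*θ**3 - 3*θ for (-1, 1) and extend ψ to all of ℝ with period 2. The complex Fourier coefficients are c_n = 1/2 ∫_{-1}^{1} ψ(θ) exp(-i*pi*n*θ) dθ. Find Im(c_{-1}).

-5/pi + 12/pi**3

Since ψ is real-valued, Im(c_{-1}) = -1/2 ∫_{-1}^{1} ψ(θ) sin(-pi*θ) dθ = b_{1}/2.
ψ is odd and sin(-pi*θ) is odd, so the integrand is even: ∫_{-1}^{1} ψ(θ) sin(-pi*θ) dθ = 2∫_0^{1} ψ(θ) sin(-pi*θ) dθ.
Integrating by parts three times (tabular method), an antiderivative of (-2*θ**3 - 3*θ) sin(-pi*θ) is -2*θ**3*cos(pi*θ)/pi + 6*θ**2*sin(pi*θ)/pi**2 - 3*θ*cos(pi*θ)/pi + 12*θ*cos(pi*θ)/pi**3 - 12*sin(pi*θ)/pi**4 + 3*sin(pi*θ)/pi**2; evaluating from 0 to 1: ∫_{0}^{1} (-2*θ**3 - 3*θ) sin(-pi*θ) dθ = (-12/pi**3 + 5/pi) - (0) = -12/pi**3 + 5/pi.
So ∫_{-1}^{1} ψ(θ) sin(-pi*θ) dθ = -24/pi**3 + 10/pi.
Hence Im(c_{-1}) = (-1/2)·(-24/pi**3 + 10/pi) = -5/pi + 12/pi**3.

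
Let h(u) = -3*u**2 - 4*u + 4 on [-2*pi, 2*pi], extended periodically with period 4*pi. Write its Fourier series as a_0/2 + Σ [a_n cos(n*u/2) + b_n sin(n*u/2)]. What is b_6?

8/3

b_6 = (1/(2*pi)) ∫_{-2*pi}^{2*pi} h(u) sin(3*u) du.
Integrating by parts twice (tabular method), an antiderivative of (-3*u**2 - 4*u + 4) sin(3*u) is u**2*cos(3*u) - 2*u*sin(3*u)/3 + 4*u*cos(3*u)/3 - 4*sin(3*u)/9 - 14*cos(3*u)/9; evaluating from -2*pi to 2*pi: ∫_{-2*pi}^{2*pi} (-3*u**2 - 4*u + 4) sin(3*u) du = (-14/9 + 8*pi/3 + 4*pi**2) - (-8*pi/3 - 14/9 + 4*pi**2) = 16*pi/3.
Hence b_6 = (1/(2*pi))·(16*pi/3) = 8/3.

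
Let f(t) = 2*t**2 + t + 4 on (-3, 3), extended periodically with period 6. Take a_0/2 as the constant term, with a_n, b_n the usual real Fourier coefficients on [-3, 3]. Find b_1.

6/pi

b_1 = 1/3 ∫_{-3}^{3} f(t) sin(pi*t/3) dt.
Integrating by parts twice (tabular method), an antiderivative of (2*t**2 + t + 4) sin(pi*t/3) is -6*t**2*cos(pi*t/3)/pi + 36*t*sin(pi*t/3)/pi**2 - 3*t*cos(pi*t/3)/pi + 9*sin(pi*t/3)/pi**2 - 12*cos(pi*t/3)/pi + 108*cos(pi*t/3)/pi**3; evaluating from -3 to 3: ∫_{-3}^{3} (2*t**2 + t + 4) sin(pi*t/3) dt = (-108/pi**3 + 75/pi) - (-108/pi**3 + 57/pi) = 18/pi.
Hence b_1 = (1/3)·(18/pi) = 6/pi.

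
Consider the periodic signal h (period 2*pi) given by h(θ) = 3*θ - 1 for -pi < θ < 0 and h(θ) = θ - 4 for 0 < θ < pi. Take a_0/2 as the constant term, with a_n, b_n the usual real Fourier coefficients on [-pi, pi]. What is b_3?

4/3 - 2/pi

b_3 = 1/pi ∫_{-pi}^{pi} h(θ) sin(3*θ) dθ.
Split the integral at the breakpoints.
Integrating by parts (boundary term plus one more integral), an antiderivative of (3*θ - 1) sin(3*θ) is -θ*cos(3*θ) + sin(3*θ)/3 + cos(3*θ)/3; evaluating from -pi to 0: ∫_{-pi}^{0} (3*θ - 1) sin(3*θ) dθ = (1/3) - (-pi - 1/3) = 2/3 + pi.
Integrating by parts (boundary term plus one more integral), an antiderivative of (θ - 4) sin(3*θ) is -θ*cos(3*θ)/3 + sin(3*θ)/9 + 4*cos(3*θ)/3; evaluating from 0 to pi: ∫_{0}^{pi} (θ - 4) sin(3*θ) dθ = (-4/3 + pi/3) - (4/3) = -8/3 + pi/3.
Summing the pieces and multiplying by (1/pi) gives b_3 = 4/3 - 2/pi.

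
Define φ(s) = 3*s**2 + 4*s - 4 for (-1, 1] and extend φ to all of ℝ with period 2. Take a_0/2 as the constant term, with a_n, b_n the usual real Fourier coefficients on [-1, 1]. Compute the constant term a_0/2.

-3

a_0 = ∫_{-1}^{1} φ(s) ds = -6.
So the constant term a_0/2 = -3.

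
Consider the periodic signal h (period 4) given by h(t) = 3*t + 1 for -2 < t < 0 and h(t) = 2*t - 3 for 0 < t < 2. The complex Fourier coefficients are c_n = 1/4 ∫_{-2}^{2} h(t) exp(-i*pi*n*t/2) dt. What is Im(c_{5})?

Since h is real-valued, Im(c_{5}) = -1/4 ∫_{-2}^{2} h(t) sin(5*pi*t/2) dt = -b_{5}/2.
Split the integral at the breakpoints.
Integrating by parts (boundary term plus one more integral), an antiderivative of (3*t + 1) sin(5*pi*t/2) is -6*t*cos(5*pi*t/2)/(5*pi) + 12*sin(5*pi*t/2)/(25*pi**2) - 2*cos(5*pi*t/2)/(5*pi); evaluating from -2 to 0: ∫_{-2}^{0} (3*t + 1) sin(5*pi*t/2) dt = (-2/(5*pi)) - (-2/pi) = 8/(5*pi).
Integrating by parts (boundary term plus one more integral), an antiderivative of (2*t - 3) sin(5*pi*t/2) is -4*t*cos(5*pi*t/2)/(5*pi) + 8*sin(5*pi*t/2)/(25*pi**2) + 6*cos(5*pi*t/2)/(5*pi); evaluating from 0 to 2: ∫_{0}^{2} (2*t - 3) sin(5*pi*t/2) dt = (2/(5*pi)) - (6/(5*pi)) = -4/(5*pi).
So ∫_{-2}^{2} h(t) sin(5*pi*t/2) dt = 4/(5*pi).
Hence Im(c_{5}) = (-1/4)·(4/(5*pi)) = -1/(5*pi).

-1/(5*pi)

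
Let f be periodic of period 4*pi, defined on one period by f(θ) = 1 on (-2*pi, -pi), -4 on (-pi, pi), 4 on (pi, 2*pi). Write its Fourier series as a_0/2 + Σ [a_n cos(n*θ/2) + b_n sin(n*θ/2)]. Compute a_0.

-3/2

a_0 = (1/(2*pi)) ∫_{-2*pi}^{2*pi} f(θ) dθ = (1/(2*pi)) · (-3*pi) = -3/2.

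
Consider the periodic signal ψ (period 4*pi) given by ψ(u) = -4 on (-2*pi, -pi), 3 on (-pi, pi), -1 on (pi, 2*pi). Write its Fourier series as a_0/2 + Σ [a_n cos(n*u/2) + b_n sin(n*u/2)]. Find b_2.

b_2 = (1/(2*pi)) ∫_{-2*pi}^{2*pi} ψ(u) sin(u) du.
Split the integral at the breakpoints.
Directly, an antiderivative of (-4) sin(u) is 4*cos(u); evaluating from -2*pi to -pi: ∫_{-2*pi}^{-pi} (-4) sin(u) du = (-4) - (4) = -8.
Directly, an antiderivative of (3) sin(u) is -3*cos(u); evaluating from -pi to pi: ∫_{-pi}^{pi} (3) sin(u) du = (3) - (3) = 0.
Directly, an antiderivative of (-1) sin(u) is cos(u); evaluating from pi to 2*pi: ∫_{pi}^{2*pi} (-1) sin(u) du = (1) - (-1) = 2.
Summing the pieces and multiplying by (1/(2*pi)) gives b_2 = -3/pi.

-3/pi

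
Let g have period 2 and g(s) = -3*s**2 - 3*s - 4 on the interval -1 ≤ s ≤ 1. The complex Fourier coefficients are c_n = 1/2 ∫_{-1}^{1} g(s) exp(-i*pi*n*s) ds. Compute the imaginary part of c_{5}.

3/(5*pi)

Since g is real-valued, Im(c_{5}) = -1/2 ∫_{-1}^{1} g(s) sin(5*pi*s) ds = -b_{5}/2.
Integrating by parts twice (tabular method), an antiderivative of (-3*s**2 - 3*s - 4) sin(5*pi*s) is 3*s**2*cos(5*pi*s)/(5*pi) - 6*s*sin(5*pi*s)/(25*pi**2) + 3*s*cos(5*pi*s)/(5*pi) - 3*sin(5*pi*s)/(25*pi**2) - 6*cos(5*pi*s)/(125*pi**3) + 4*cos(5*pi*s)/(5*pi); evaluating from -1 to 1: ∫_{-1}^{1} (-3*s**2 - 3*s - 4) sin(5*pi*s) ds = (-2/pi + 6/(125*pi**3)) - (2*(3 - 50*pi**2)/(125*pi**3)) = -6/(5*pi).
Hence Im(c_{5}) = (-1/2)·(-6/(5*pi)) = 3/(5*pi).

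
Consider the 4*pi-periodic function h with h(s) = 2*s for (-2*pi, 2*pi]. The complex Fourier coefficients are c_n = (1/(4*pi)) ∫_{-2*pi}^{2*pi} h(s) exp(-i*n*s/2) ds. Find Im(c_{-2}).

Since h is real-valued, Im(c_{-2}) = -(1/(4*pi)) ∫_{-2*pi}^{2*pi} h(s) sin(-s) ds = b_{2}/2.
h is odd and sin(-s) is odd, so the integrand is even: ∫_{-2*pi}^{2*pi} h(s) sin(-s) ds = 2∫_0^{2*pi} h(s) sin(-s) ds.
Integrating by parts (boundary term plus one more integral), an antiderivative of (2*s) sin(-s) is 2*s*cos(s) - 2*sin(s); evaluating from 0 to 2*pi: ∫_{0}^{2*pi} (2*s) sin(-s) ds = (4*pi) - (0) = 4*pi.
So ∫_{-2*pi}^{2*pi} h(s) sin(-s) ds = 8*pi.
Hence Im(c_{-2}) = (-1/(4*pi))·(8*pi) = -2.

-2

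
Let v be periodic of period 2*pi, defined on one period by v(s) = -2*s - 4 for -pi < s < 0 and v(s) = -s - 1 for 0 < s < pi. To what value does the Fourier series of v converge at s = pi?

-5/2 + pi/2

s = pi differs from s = -pi by 1 full period(s), and the series is 2*pi-periodic.
At s = -pi the one-sided limits are v(-pi^-) = -pi - 1 and v(-pi^+) = -4 + 2*pi.
By Dirichlet's theorem the series converges to their average, [(-pi - 1) + (-4 + 2*pi)]/2 = -5/2 + pi/2.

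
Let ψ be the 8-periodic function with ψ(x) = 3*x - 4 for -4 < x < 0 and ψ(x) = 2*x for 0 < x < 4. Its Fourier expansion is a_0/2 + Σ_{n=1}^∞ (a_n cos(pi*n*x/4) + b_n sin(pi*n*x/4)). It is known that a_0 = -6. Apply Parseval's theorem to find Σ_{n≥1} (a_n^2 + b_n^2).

346/3

Parseval: a_0^2/2 + Σ_{n≥1} (a_n^2+b_n^2) = 1/4 ∫_{-4}^{4} ψ(x)^2 dx = 400/3.
Subtract a_0^2/2 = 18: Σ (a_n^2+b_n^2) = 346/3.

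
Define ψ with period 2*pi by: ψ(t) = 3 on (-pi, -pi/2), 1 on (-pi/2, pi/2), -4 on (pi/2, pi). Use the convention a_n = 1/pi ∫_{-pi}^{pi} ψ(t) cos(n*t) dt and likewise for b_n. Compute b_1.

b_1 = 1/pi ∫_{-pi}^{pi} ψ(t) sin(t) dt.
Split the integral at the breakpoints.
Directly, an antiderivative of (3) sin(t) is -3*cos(t); evaluating from -pi to -pi/2: ∫_{-pi}^{-pi/2} (3) sin(t) dt = (0) - (3) = -3.
Directly, an antiderivative of (1) sin(t) is -cos(t); evaluating from -pi/2 to pi/2: ∫_{-pi/2}^{pi/2} (1) sin(t) dt = (0) - (0) = 0.
Directly, an antiderivative of (-4) sin(t) is 4*cos(t); evaluating from pi/2 to pi: ∫_{pi/2}^{pi} (-4) sin(t) dt = (-4) - (0) = -4.
Summing the pieces and multiplying by (1/pi) gives b_1 = -7/pi.

-7/pi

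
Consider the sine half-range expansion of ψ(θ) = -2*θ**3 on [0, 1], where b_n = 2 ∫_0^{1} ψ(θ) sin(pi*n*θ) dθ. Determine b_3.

b_3 = 2 ∫_0^{1} (-2*θ**3) sin(3*pi*θ) dθ.
Integrating by parts three times (tabular method), an antiderivative of (-2*θ**3) sin(3*pi*θ) is 2*θ**3*cos(3*pi*θ)/(3*pi) - 2*θ**2*sin(3*pi*θ)/(3*pi**2) - 4*θ*cos(3*pi*θ)/(9*pi**3) + 4*sin(3*pi*θ)/(27*pi**4); evaluating from 0 to 1: ∫_{0}^{1} (-2*θ**3) sin(3*pi*θ) dθ = (2*(2 - 3*pi**2)/(9*pi**3)) - (0) = 2*(2 - 3*pi**2)/(9*pi**3).
Hence b_3 = 2·(2*(2 - 3*pi**2)/(9*pi**3)) = 4*(2 - 3*pi**2)/(9*pi**3).

4*(2 - 3*pi**2)/(9*pi**3)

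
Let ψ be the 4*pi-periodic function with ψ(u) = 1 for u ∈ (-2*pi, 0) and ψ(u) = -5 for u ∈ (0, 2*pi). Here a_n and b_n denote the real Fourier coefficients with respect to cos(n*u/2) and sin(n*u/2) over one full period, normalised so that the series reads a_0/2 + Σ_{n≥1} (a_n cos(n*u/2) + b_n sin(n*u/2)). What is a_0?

-4

a_0 = (1/(2*pi)) ∫_{-2*pi}^{2*pi} ψ(u) du = (1/(2*pi)) · (-8*pi) = -4.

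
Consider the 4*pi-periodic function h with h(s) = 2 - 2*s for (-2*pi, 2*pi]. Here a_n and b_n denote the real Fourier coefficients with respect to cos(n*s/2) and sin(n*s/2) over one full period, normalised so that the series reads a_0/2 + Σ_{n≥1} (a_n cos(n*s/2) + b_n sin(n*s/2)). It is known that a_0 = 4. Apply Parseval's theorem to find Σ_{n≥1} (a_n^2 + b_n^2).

32*pi**2/3

Parseval: a_0^2/2 + Σ_{n≥1} (a_n^2+b_n^2) = (1/(2*pi)) ∫_{-2*pi}^{2*pi} h(s)^2 ds = 8 + 32*pi**2/3.
Subtract a_0^2/2 = 8: Σ (a_n^2+b_n^2) = 32*pi**2/3.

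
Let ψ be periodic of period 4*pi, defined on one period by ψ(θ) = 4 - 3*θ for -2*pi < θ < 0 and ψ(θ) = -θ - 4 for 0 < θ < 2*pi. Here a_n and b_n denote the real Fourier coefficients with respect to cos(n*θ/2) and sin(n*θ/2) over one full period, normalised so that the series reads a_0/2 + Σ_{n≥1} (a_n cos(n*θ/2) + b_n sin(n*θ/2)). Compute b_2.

b_2 = (1/(2*pi)) ∫_{-2*pi}^{2*pi} ψ(θ) sin(θ) dθ.
Split the integral at the breakpoints.
Integrating by parts (boundary term plus one more integral), an antiderivative of (4 - 3*θ) sin(θ) is 3*θ*cos(θ) - 3*sin(θ) - 4*cos(θ); evaluating from -2*pi to 0: ∫_{-2*pi}^{0} (4 - 3*θ) sin(θ) dθ = (-4) - (-6*pi - 4) = 6*pi.
Integrating by parts (boundary term plus one more integral), an antiderivative of (-θ - 4) sin(θ) is θ*cos(θ) - sin(θ) + 4*cos(θ); evaluating from 0 to 2*pi: ∫_{0}^{2*pi} (-θ - 4) sin(θ) dθ = (4 + 2*pi) - (4) = 2*pi.
Summing the pieces and multiplying by (1/(2*pi)) gives b_2 = 4.

4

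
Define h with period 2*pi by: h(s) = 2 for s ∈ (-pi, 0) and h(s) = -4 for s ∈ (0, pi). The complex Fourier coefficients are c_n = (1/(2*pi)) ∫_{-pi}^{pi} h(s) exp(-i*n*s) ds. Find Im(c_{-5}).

Since h is real-valued, Im(c_{-5}) = -(1/(2*pi)) ∫_{-pi}^{pi} h(s) sin(-5*s) ds = b_{5}/2.
Split the integral at the breakpoints.
Directly, an antiderivative of (2) sin(-5*s) is 2*cos(5*s)/5; evaluating from -pi to 0: ∫_{-pi}^{0} (2) sin(-5*s) ds = (2/5) - (-2/5) = 4/5.
Directly, an antiderivative of (-4) sin(-5*s) is -4*cos(5*s)/5; evaluating from 0 to pi: ∫_{0}^{pi} (-4) sin(-5*s) ds = (4/5) - (-4/5) = 8/5.
So ∫_{-pi}^{pi} h(s) sin(-5*s) ds = 12/5.
Hence Im(c_{-5}) = (-1/(2*pi))·(12/5) = -6/(5*pi).

-6/(5*pi)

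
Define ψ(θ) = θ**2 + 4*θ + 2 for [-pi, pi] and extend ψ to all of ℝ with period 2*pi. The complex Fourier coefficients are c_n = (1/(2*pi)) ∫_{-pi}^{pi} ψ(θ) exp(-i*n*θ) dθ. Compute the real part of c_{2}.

1/2

Since ψ is real-valued, Re(c_{2}) = (1/(2*pi)) ∫_{-pi}^{pi} ψ(θ) cos(2*θ) dθ = a_{2}/2.
Integrating by parts twice (tabular method), an antiderivative of (θ**2 + 4*θ + 2) cos(2*θ) is θ**2*sin(2*θ)/2 + 2*θ*sin(2*θ) + θ*cos(2*θ)/2 + 3*sin(2*θ)/4 + cos(2*θ); evaluating from -pi to pi: ∫_{-pi}^{pi} (θ**2 + 4*θ + 2) cos(2*θ) dθ = (1 + pi/2) - (1 - pi/2) = pi.
Hence Re(c_{2}) = (1/(2*pi))·(pi) = 1/2.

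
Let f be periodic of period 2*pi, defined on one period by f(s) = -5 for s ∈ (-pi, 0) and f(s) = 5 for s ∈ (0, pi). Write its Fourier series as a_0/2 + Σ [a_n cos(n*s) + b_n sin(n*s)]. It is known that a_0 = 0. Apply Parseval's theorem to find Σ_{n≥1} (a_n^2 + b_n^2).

Parseval: a_0^2/2 + Σ_{n≥1} (a_n^2+b_n^2) = 1/pi ∫_{-pi}^{pi} f(s)^2 ds = 50.
Subtract a_0^2/2 = 0: Σ (a_n^2+b_n^2) = 50.

50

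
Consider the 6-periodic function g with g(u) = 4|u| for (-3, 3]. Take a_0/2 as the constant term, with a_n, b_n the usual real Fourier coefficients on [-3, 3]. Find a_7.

-48/(49*pi**2)

a_7 = 1/3 ∫_{-3}^{3} g(u) cos(7*pi*u/3) du.
g is even and cos(7*pi*u/3) is even, so the integrand is even and a_7 = 2/3 ∫_0^{3} g(u) cos(7*pi*u/3) du.
Integrating by parts (boundary term plus one more integral), an antiderivative of (4*u) cos(7*pi*u/3) is 12*u*sin(7*pi*u/3)/(7*pi) + 36*cos(7*pi*u/3)/(49*pi**2); evaluating from 0 to 3: ∫_{0}^{3} (4*u) cos(7*pi*u/3) du = (-36/(49*pi**2)) - (36/(49*pi**2)) = -72/(49*pi**2).
Hence a_7 = (2/3)·(-72/(49*pi**2)) = -48/(49*pi**2).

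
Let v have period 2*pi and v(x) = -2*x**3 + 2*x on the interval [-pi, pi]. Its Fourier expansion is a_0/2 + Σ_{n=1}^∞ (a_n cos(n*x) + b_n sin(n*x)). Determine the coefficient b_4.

b_4 = 1/pi ∫_{-pi}^{pi} v(x) sin(4*x) dx.
v is odd and sin(4*x) is odd, so the integrand is even and b_4 = 2/pi ∫_0^{pi} v(x) sin(4*x) dx.
Integrating by parts three times (tabular method), an antiderivative of (-2*x**3 + 2*x) sin(4*x) is x**3*cos(4*x)/2 - 3*x**2*sin(4*x)/8 - 11*x*cos(4*x)/16 + 11*sin(4*x)/64; evaluating from 0 to pi: ∫_{0}^{pi} (-2*x**3 + 2*x) sin(4*x) dx = (pi*(-11 + 8*pi**2)/16) - (0) = pi*(-11 + 8*pi**2)/16.
Hence b_4 = (2/pi)·(pi*(-11 + 8*pi**2)/16) = -11/8 + pi**2.

-11/8 + pi**2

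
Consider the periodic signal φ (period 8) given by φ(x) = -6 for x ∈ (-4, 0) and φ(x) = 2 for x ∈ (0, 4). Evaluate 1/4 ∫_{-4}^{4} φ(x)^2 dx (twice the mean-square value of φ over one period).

1/4 ∫_{-4}^{4} φ(x)^2 dx = 1/4 · (160) = 40.

40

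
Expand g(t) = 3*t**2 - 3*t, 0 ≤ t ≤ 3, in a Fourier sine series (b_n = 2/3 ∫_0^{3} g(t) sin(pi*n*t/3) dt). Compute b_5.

36*(-6 + 25*pi**2)/(125*pi**3)

b_5 = 2/3 ∫_0^{3} (3*t**2 - 3*t) sin(5*pi*t/3) dt.
Integrating by parts twice (tabular method), an antiderivative of (3*t**2 - 3*t) sin(5*pi*t/3) is -9*t**2*cos(5*pi*t/3)/(5*pi) + 54*t*sin(5*pi*t/3)/(25*pi**2) + 9*t*cos(5*pi*t/3)/(5*pi) - 27*sin(5*pi*t/3)/(25*pi**2) + 162*cos(5*pi*t/3)/(125*pi**3); evaluating from 0 to 3: ∫_{0}^{3} (3*t**2 - 3*t) sin(5*pi*t/3) dt = (54*(-3 + 25*pi**2)/(125*pi**3)) - (162/(125*pi**3)) = 54*(-6 + 25*pi**2)/(125*pi**3).
Hence b_5 = (2/3)·(54*(-6 + 25*pi**2)/(125*pi**3)) = 36*(-6 + 25*pi**2)/(125*pi**3).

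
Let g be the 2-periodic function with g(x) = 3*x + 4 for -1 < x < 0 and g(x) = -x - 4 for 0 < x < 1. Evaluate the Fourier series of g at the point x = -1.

-2

At x = -1 the one-sided limits are g(-1^-) = -5 and g(-1^+) = 1.
By Dirichlet's theorem the series converges to their average, [(-5) + (1)]/2 = -2.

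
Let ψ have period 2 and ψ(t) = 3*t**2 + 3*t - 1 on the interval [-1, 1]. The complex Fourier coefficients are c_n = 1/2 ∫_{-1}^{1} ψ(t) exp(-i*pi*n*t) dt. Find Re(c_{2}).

Since ψ is real-valued, Re(c_{2}) = 1/2 ∫_{-1}^{1} ψ(t) cos(2*pi*t) dt = a_{2}/2.
Integrating by parts twice (tabular method), an antiderivative of (3*t**2 + 3*t - 1) cos(2*pi*t) is 3*t**2*sin(2*pi*t)/(2*pi) + 3*t*sin(2*pi*t)/(2*pi) + 3*t*cos(2*pi*t)/(2*pi**2) - sin(2*pi*t)/(2*pi) - 3*sin(2*pi*t)/(4*pi**3) + 3*cos(2*pi*t)/(4*pi**2); evaluating from -1 to 1: ∫_{-1}^{1} (3*t**2 + 3*t - 1) cos(2*pi*t) dt = (9/(4*pi**2)) - (-3/(4*pi**2)) = 3/pi**2.
Hence Re(c_{2}) = (1/2)·(3/pi**2) = 3/(2*pi**2).

3/(2*pi**2)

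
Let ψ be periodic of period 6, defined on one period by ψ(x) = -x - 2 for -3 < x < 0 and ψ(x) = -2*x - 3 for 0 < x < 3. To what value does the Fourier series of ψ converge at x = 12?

x = 12 differs from x = 0 by 2 full period(s), and the series is 6-periodic.
At x = 0 the one-sided limits are ψ(0^-) = -2 and ψ(0^+) = -3.
By Dirichlet's theorem the series converges to their average, [(-2) + (-3)]/2 = -5/2.

-5/2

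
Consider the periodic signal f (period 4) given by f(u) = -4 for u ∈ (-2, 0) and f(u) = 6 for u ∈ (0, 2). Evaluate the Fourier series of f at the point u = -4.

1

u = -4 differs from u = 0 by -1 full period(s), and the series is 4-periodic.
At u = 0 the one-sided limits are f(0^-) = -4 and f(0^+) = 6.
By Dirichlet's theorem the series converges to their average, [(-4) + (6)]/2 = 1.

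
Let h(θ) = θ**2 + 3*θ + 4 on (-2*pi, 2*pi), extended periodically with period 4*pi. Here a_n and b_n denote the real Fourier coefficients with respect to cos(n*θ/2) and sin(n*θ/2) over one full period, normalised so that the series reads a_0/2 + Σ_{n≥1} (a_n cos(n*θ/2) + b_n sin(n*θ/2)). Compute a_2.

a_2 = (1/(2*pi)) ∫_{-2*pi}^{2*pi} h(θ) cos(θ) dθ.
Integrating by parts twice (tabular method), an antiderivative of (θ**2 + 3*θ + 4) cos(θ) is θ**2*sin(θ) + 3*θ*sin(θ) + 2*θ*cos(θ) + 2*sin(θ) + 3*cos(θ); evaluating from -2*pi to 2*pi: ∫_{-2*pi}^{2*pi} (θ**2 + 3*θ + 4) cos(θ) dθ = (3 + 4*pi) - (3 - 4*pi) = 8*pi.
Hence a_2 = (1/(2*pi))·(8*pi) = 4.

4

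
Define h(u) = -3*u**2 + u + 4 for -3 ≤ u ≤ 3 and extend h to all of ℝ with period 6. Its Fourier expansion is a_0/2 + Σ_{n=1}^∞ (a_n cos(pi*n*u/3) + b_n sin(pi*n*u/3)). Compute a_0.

-10

a_0 = 1/3 ∫_{-3}^{3} h(u) du = 1/3 · (-30) = -10.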